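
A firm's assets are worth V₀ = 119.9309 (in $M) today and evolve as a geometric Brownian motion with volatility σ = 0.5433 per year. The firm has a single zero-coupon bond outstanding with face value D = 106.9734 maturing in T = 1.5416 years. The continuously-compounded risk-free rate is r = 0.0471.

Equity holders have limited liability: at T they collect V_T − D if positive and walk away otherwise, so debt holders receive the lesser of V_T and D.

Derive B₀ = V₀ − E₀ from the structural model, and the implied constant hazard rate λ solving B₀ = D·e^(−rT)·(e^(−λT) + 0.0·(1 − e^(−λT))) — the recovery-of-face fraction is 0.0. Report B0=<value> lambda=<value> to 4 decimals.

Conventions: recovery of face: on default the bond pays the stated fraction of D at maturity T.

Equity is a call on the firm's assets struck at D = 106.9734:
d₁ = [ln(V₀/D) + (r + σ²/2)T] / (σ√T)
   = [ln(119.9309/106.9734) + (0.0471 + 0.5·0.5433²)·1.5416] / (0.5433·√1.5416)
   = [0.114336 + 0.300130] / 0.674568 = 0.614417
d₂ = d₁ − σ√T = 0.614417 − 0.674568 = -0.060151
N(d₁) = 0.730530,  N(d₂) = 0.476018,  e^(−rT) = 0.929964
E₀ = V₀·N(d₁) − D·e^(−rT)·N(d₂)
   = 119.9309·0.730530 − 106.9734·0.929964·0.476018 = 40.258208
B₀ = V₀ − E₀ = 119.9309 − 40.258208 = 79.672692
e^(−λT) = (B₀·e^(rT)/D − 0)/(1 − 0) = (79.6727·1.075310/106.9734 − 0)/1 = 0.80088024
λ = −ln(0.80088024)/1.5416 = 0.144035

B0=79.6727 lambda=0.1440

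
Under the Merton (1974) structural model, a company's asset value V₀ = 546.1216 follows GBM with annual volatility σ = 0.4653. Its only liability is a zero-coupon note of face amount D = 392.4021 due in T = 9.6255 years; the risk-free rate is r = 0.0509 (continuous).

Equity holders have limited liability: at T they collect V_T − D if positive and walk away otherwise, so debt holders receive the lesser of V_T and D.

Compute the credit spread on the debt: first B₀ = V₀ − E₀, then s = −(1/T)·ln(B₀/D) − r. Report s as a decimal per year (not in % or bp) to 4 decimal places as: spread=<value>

Work the structural quantities from V₀ = 546.1216 against face 392.4021:
d₁ = [ln(V₀/D) + (r + σ²/2)T] / (σ√T)
   = [ln(546.1216/392.4021) + (0.0509 + 0.5·0.4653²)·9.6255] / (0.4653·√9.6255)
   = [0.330555 + 1.531918] / 1.443593 = 1.290165
d₂ = d₁ − σ√T = 1.290165 − 1.443593 = -0.153428
N(d₁) = 0.901503,  N(d₂) = 0.439030,  e^(−rT) = 0.612664
E₀ = V₀·N(d₁) − D·e^(−rT)·N(d₂)
   = 546.1216·0.901503 − 392.4021·0.612664·0.439030 = 386.782765
B₀ = V₀ − E₀ = 546.1216 − 386.782765 = 159.338835
spread = −(1/T)·ln(B₀/D) − r = −(1/9.6255)·ln(159.338835/392.4021) − 0.0509 = 0.04273193

spread=0.0427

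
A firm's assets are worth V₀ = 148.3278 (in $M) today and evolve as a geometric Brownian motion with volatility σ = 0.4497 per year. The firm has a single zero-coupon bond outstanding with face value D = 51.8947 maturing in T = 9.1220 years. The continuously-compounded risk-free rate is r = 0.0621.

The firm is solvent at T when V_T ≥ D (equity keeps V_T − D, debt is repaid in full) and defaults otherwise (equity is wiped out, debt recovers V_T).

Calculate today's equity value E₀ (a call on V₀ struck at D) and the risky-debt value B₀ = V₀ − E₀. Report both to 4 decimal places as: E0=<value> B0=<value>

Apply the equity-as-call identities (strike 51.8947, horizon 9.1220 years):
d₁ = [ln(V₀/D) + (r + σ²/2)T] / (σ√T)
   = [ln(148.3278/51.8947) + (0.0621 + 0.5·0.4497²)·9.1220] / (0.4497·√9.1220)
   = [1.050208 + 1.488848] / 1.358213 = 1.869409
d₂ = d₁ − σ√T = 1.869409 − 1.358213 = 0.511196
N(d₁) = 0.969217,  N(d₂) = 0.695393,  e^(−rT) = 0.567522
E₀ = V₀·N(d₁) − D·e^(−rT)·N(d₂)
   = 148.3278·0.969217 − 51.8947·0.567522·0.695393 = 123.281552
B₀ = V₀ − E₀ = 148.3278 − 123.281552 = 25.046248

E0=123.2816 B0=25.0462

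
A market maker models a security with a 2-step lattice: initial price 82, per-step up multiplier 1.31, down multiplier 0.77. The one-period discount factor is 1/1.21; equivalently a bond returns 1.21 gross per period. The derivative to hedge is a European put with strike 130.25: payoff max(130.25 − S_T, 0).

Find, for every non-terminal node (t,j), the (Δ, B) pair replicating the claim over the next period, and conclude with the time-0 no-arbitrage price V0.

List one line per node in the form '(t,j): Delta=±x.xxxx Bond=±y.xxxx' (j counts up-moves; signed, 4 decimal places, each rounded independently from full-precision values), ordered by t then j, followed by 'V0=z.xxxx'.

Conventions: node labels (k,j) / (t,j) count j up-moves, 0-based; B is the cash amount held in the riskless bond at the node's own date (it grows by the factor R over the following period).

(0,0): Delta=-0.8408 Bond=80.6537
(1,0): Delta=-1.0000 Bond=107.6446
(1,1): Delta=-0.8195 Bond=95.3060
V0=11.7104

Arbitrage-free pricing uses the up-move probability p* = (R−d)/(u−d) = 0.8148, discounting each step at R = 1.21.
At maturity the claim pays: V(2,0)=81.6322, V(2,1)=47.5366, V(2,2)=0.0000
(1,0): S=63.1400. Δ = (V_up−V_dn)/(S_up−S_dn) = (47.5366−81.6322)/(82.7134−48.6178) = -1.0000. V = [p*·47.5366 + (1−p*)·81.6322]/1.21 = 44.5046. B = V − Δ·S = 107.6446.
(1,1): S=107.4200. Δ = (V_up−V_dn)/(S_up−S_dn) = (0.0000−47.5366)/(140.7202−82.7134) = -0.8195. V = [p*·0.0000 + (1−p*)·47.5366]/1.21 = 7.2753. B = V − Δ·S = 95.3060.
(0,0): S=82.0000. Δ = (V_up−V_dn)/(S_up−S_dn) = (7.2753−44.5046)/(107.4200−63.1400) = -0.8408. V = [p*·7.2753 + (1−p*)·44.5046]/1.21 = 11.7104. B = V − Δ·S = 80.6537.
Verification: the root portfolio costs Δ(0,0)·S0 + B(0,0) = 11.7104, matching V0.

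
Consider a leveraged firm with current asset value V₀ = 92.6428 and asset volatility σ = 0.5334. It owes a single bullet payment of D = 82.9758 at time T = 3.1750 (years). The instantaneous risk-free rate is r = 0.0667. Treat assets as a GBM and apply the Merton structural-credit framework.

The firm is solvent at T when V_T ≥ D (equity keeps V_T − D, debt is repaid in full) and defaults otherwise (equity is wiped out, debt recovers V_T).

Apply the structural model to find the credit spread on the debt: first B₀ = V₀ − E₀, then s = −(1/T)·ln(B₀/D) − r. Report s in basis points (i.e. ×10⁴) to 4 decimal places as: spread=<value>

Work the structural quantities from V₀ = 92.6428 against face 82.9758:
d₁ = [ln(V₀/D) + (r + σ²/2)T] / (σ√T)
   = [ln(92.6428/82.9758) + (0.0667 + 0.5·0.5334²)·3.1750] / (0.5334·√3.1750)
   = [0.110202 + 0.663441] / 0.950440 = 0.813984
d₂ = d₁ − σ√T = 0.813984 − 0.950440 = -0.136456
N(d₁) = 0.792173,  N(d₂) = 0.445730,  e^(−rT) = 0.809149
E₀ = V₀·N(d₁) − D·e^(−rT)·N(d₂)
   = 92.6428·0.792173 − 82.9758·0.809149·0.445730 = 43.462895
B₀ = V₀ − E₀ = 92.6428 − 43.462895 = 49.179905
spread = −(1/T)·ln(B₀/D) − r = −(1/3.1750)·ln(49.179905/82.9758) − 0.0667 = 0.09804453
in basis points: 0.09804453 × 10⁴ = 980.4453 bp

spread=980.4453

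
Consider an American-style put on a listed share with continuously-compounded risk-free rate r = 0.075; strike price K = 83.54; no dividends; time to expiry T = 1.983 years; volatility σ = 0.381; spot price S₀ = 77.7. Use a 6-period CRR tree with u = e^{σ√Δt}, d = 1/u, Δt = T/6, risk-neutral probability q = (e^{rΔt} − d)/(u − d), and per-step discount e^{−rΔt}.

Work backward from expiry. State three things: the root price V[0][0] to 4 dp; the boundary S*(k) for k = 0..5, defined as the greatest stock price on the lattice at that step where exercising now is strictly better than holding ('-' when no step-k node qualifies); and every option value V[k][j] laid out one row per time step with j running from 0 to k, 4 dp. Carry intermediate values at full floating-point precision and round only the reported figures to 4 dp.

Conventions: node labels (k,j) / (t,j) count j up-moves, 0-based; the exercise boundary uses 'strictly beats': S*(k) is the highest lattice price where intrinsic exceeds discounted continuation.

params: Δt=0.33050 u=1.24487 d=0.80329 q=0.50229 e^(-rΔt)=0.97552
t_6 payoffs: 62.6629 51.1865 33.4016 5.8400 0.0000 0.0000 0.0000
t_5: node(5,0) S=25.9894 payoff=57.5506 vs cont=55.5053 → 57.5506 [stop]  node(5,1) S=40.2759 payoff=43.2641 vs cont=41.2188 → 43.2641 [stop]  node(5,2) S=62.4160 payoff=21.1240 vs cont=19.0787 → 21.1240 [stop]  node(5,3) S=96.7266 payoff=0.0000 vs cont=2.8354 → 2.8354 [wait]  node(5,4) S=149.8981 payoff=0.0000 vs cont=0.0000 → 0.0000 [wait]  node(5,5) S=232.2985 payoff=0.0000 vs cont=0.0000 → 0.0000 [wait]  ⇒ S*(5)=62.4160
t_4: node(4,0) S=32.3535 payoff=51.1865 vs cont=49.1412 → 51.1865 [stop]  node(4,1) S=50.1384 payoff=33.4016 vs cont=31.3563 → 33.4016 [stop]  node(4,2) S=77.7000 payoff=5.8400 vs cont=11.6455 → 11.6455 [wait]  node(4,3) S=120.4124 payoff=0.0000 vs cont=1.3767 → 1.3767 [wait]  node(4,4) S=186.6042 payoff=0.0000 vs cont=0.0000 → 0.0000 [wait]  ⇒ S*(4)=50.1384
t_3: node(3,0) S=40.2759 payoff=43.2641 vs cont=41.2188 → 43.2641 [stop]  node(3,1) S=62.4160 payoff=21.1240 vs cont=21.9234 → 21.9234 [wait]  node(3,2) S=96.7266 payoff=0.0000 vs cont=6.3287 → 6.3287 [wait]  node(3,3) S=149.8981 payoff=0.0000 vs cont=0.6684 → 0.6684 [wait]  ⇒ S*(3)=40.2759
t_2: node(2,0) S=50.1384 payoff=33.4016 vs cont=31.7480 → 33.4016 [stop]  node(2,1) S=77.7000 payoff=5.8400 vs cont=13.7453 → 13.7453 [wait]  node(2,2) S=120.4124 payoff=0.0000 vs cont=3.4002 → 3.4002 [wait]  ⇒ S*(2)=50.1384
t_1: node(1,0) S=62.4160 payoff=21.1240 vs cont=22.9523 → 22.9523 [wait]  node(1,1) S=96.7266 payoff=0.0000 vs cont=8.3397 → 8.3397 [wait]  ⇒ S*(1)=-
t_0: node(0,0) S=77.7000 payoff=5.8400 vs cont=15.2302 → 15.2302 [wait]  ⇒ S*(0)=-

price = 15.2302
boundary = - - 50.1384 40.2759 50.1384 62.4160
tree:
15.2302
22.9523 8.3397
33.4016 13.7453 3.4002
43.2641 21.9234 6.3287 0.6684
51.1865 33.4016 11.6455 1.3767 0.0000
57.5506 43.2641 21.1240 2.8354 0.0000 0.0000
62.6629 51.1865 33.4016 5.8400 0.0000 0.0000 0.0000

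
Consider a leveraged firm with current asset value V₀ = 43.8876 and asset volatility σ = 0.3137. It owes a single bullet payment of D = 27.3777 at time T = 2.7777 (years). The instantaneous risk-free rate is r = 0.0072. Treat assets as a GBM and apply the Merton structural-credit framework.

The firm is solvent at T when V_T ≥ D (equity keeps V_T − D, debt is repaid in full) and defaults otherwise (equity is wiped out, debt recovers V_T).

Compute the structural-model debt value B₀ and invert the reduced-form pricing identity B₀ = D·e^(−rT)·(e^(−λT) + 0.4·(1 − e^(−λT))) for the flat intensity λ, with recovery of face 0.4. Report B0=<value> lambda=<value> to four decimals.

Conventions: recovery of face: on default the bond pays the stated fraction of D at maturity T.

B0=25.1997 lambda=0.0386

Apply the equity-as-call identities (strike 27.3777, horizon 2.7777 years):
d₁ = [ln(V₀/D) + (r + σ²/2)T] / (σ√T)
   = [ln(43.8876/27.3777) + (0.0072 + 0.5·0.3137²)·2.7777] / (0.3137·√2.7777)
   = [0.471903 + 0.156673] / 0.522826 = 1.202266
d₂ = d₁ − σ√T = 1.202266 − 0.522826 = 0.679440
N(d₁) = 0.885370,  N(d₂) = 0.751570,  e^(−rT) = 0.980199
E₀ = V₀·N(d₁) − D·e^(−rT)·N(d₂)
   = 43.8876·0.885370 − 27.3777·0.980199·0.751570 = 18.687910
B₀ = V₀ − E₀ = 43.8876 − 18.687910 = 25.199690
e^(−λT) = (B₀·e^(rT)/D − 0.4)/(1 − 0.4) = (25.1997·1.020201/27.3777 − 0.4)/0.6 = 0.89839987
λ = −ln(0.89839987)/2.7777 = 0.038571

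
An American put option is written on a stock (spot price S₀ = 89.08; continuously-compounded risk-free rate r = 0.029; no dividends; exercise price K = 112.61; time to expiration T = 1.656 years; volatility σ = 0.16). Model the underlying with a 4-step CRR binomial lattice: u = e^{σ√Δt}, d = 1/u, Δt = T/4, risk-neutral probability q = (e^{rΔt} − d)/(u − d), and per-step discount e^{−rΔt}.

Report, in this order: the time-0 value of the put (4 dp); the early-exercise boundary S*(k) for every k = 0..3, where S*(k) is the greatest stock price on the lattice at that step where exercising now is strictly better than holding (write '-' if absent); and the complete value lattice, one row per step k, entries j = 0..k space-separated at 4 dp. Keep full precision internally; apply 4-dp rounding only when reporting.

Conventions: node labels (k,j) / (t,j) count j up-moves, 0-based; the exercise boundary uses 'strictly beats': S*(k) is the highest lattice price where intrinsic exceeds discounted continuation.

params: Δt=0.41400 u=1.10843 d=0.90217 q=0.53284 e^(-rΔt)=0.98807
t_4 payoffs: 53.5980 40.1063 23.5300 3.1639 0.0000
t_3: node(3,0) S=65.4109 payoff=47.1991 vs cont=45.8552 → 47.1991 [stop]  node(3,1) S=80.3656 payoff=32.2444 vs cont=30.9005 → 32.2444 [stop]  node(3,2) S=98.7393 payoff=13.8707 vs cont=12.5268 → 13.8707 [stop]  node(3,3) S=121.3138 payoff=0.0000 vs cont=1.4604 → 1.4604 [wait]  ⇒ S*(3)=98.7393
t_2: node(2,0) S=72.5037 payoff=40.1063 vs cont=38.7624 → 40.1063 [stop]  node(2,1) S=89.0800 payoff=23.5300 vs cont=22.1861 → 23.5300 [stop]  node(2,2) S=109.4461 payoff=3.1639 vs cont=7.1713 → 7.1713 [wait]  ⇒ S*(2)=89.0800
t_1: node(1,0) S=80.3656 payoff=32.2444 vs cont=30.9005 → 32.2444 [stop]  node(1,1) S=98.7393 payoff=13.8707 vs cont=14.6366 → 14.6366 [wait]  ⇒ S*(1)=80.3656
t_0: node(0,0) S=89.0800 payoff=23.5300 vs cont=22.5893 → 23.5300 [stop]  ⇒ S*(0)=89.0800

price = 23.5300
boundary = 89.0800 80.3656 89.0800 98.7393
tree:
23.5300
32.2444 14.6366
40.1063 23.5300 7.1713
47.1991 32.2444 13.8707 1.4604
53.5980 40.1063 23.5300 3.1639 0.0000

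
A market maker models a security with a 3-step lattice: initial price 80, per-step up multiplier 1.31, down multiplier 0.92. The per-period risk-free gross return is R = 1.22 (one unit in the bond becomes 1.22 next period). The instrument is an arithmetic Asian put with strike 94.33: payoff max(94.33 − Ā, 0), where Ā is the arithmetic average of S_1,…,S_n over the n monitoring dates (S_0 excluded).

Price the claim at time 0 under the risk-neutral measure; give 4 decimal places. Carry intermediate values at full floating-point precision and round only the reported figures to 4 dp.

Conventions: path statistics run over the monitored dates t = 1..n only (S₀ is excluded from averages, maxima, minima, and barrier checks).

price = 0.7600

Set p* = 0.7692 (from d < R < u); the path-dependent value is the discounted p*-expectation over all price paths.
Enumerate all 2^3 = 8 price paths (U = up ×1.31, D = down ×0.92); each path with k up-moves has probability p*^k·(1−p*)^(3−k).
DDD: Ā=67.8690, payoff=26.4610, prob=0.012289
UDD: Ā=96.6396, payoff=0.0000, prob=0.040965
DUD: Ā=86.2396, payoff=8.0904, prob=0.040965
UUD: Ā=122.7977, payoff=0.0000, prob=0.136550
DDU: Ā=76.6716, payoff=17.6584, prob=0.040965
UDU: Ā=109.1737, payoff=0.0000, prob=0.136550
DUU: Ā=98.7737, payoff=0.0000, prob=0.136550
UUU: Ā=140.6451, payoff=0.0000, prob=0.455166
Price = Σ prob·payoff / R^3 = 1.379992 / 1.815848 = 0.7600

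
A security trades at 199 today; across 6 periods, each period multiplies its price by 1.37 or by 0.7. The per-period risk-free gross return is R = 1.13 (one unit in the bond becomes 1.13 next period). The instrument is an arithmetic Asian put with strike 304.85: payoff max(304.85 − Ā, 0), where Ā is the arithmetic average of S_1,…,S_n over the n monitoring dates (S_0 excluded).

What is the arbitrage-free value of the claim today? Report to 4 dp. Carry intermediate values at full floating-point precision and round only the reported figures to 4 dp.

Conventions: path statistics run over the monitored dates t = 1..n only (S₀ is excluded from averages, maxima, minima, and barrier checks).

price = 28.8262

Set p* = 0.6418 (from d < R < u); the path-dependent value is the discounted p*-expectation over all price paths.
Enumerate all 2^6 = 64 price paths (U = up ×1.37, D = down ×0.7); each path with k up-moves has probability p*^k·(1−p*)^(6−k).
DDDDDD: Ā=68.2842, payoff=236.5658, prob=0.002113
UDDDDD: Ā=133.6419, payoff=171.2081, prob=0.003785
DUDDDD: Ā=111.4202, payoff=193.4298, prob=0.003785
UUDDDD: Ā=218.0652, payoff=86.7848, prob=0.006782
DDUDDD: Ā=95.8650, payoff=208.9850, prob=0.003785
UDUDDD: Ā=187.6216, payoff=117.2284, prob=0.006782
DUUDDD: Ā=165.3999, payoff=139.4501, prob=0.006782
UUUDDD: Ā=323.7112, payoff=0.0000, prob=0.012150
DDDUDD: Ā=84.9764, payoff=219.8736, prob=0.003785
UDDUDD: Ā=166.3110, payoff=138.5390, prob=0.006782
DUDUDD: Ā=144.0893, payoff=160.7607, prob=0.006782
UUDUDD: Ā=282.0034, payoff=22.8466, prob=0.012150
DDUUDD: Ā=128.5341, payoff=176.3159, prob=0.006782
UDUUDD: Ā=251.5597, payoff=53.2903, prob=0.012150
DUUUDD: Ā=229.3380, payoff=75.5120, prob=0.012150
UUUUDD: Ā=448.8473, payoff=0.0000, prob=0.021769
DDDDUD: Ā=77.3544, payoff=227.4956, prob=0.003785
UDDDUD: Ā=151.3936, payoff=153.4564, prob=0.006782
DUDDUD: Ā=129.1719, payoff=175.6781, prob=0.006782
UUDDUD: Ā=252.8079, payoff=52.0421, prob=0.012150
DDUDUD: Ā=113.6167, payoff=191.2333, prob=0.006782
UDUDUD: Ā=222.3642, payoff=82.4858, prob=0.012150
DUUDUD: Ā=200.1425, payoff=104.7075, prob=0.012150
UUUDUD: Ā=391.7075, payoff=0.0000, prob=0.021769
DDDUUD: Ā=102.7281, payoff=202.1219, prob=0.006782
UDDUUD: Ā=201.0536, payoff=103.7964, prob=0.012150
DUDUUD: Ā=178.8319, payoff=126.0181, prob=0.012150
UUDUUD: Ā=349.9997, payoff=0.0000, prob=0.021769
DDUUUD: Ā=163.2768, payoff=141.5732, prob=0.012150
UDUUUD: Ā=319.5560, payoff=0.0000, prob=0.021769
DUUUUD: Ā=297.3343, payoff=7.5157, prob=0.021769
UUUUUD: Ā=581.9257, payoff=0.0000, prob=0.039004
DDDDDU: Ā=72.0190, payoff=232.8310, prob=0.003785
UDDDDU: Ā=140.9514, payoff=163.8986, prob=0.006782
DUDDDU: Ā=118.7297, payoff=186.1203, prob=0.006782
UUDDDU: Ā=232.3710, payoff=72.4790, prob=0.012150
DDUDDU: Ā=103.1746, payoff=201.6754, prob=0.006782
UDUDDU: Ā=201.9273, payoff=102.9227, prob=0.012150
DUUDDU: Ā=179.7057, payoff=125.1443, prob=0.012150
UUUDDU: Ā=351.7097, payoff=0.0000, prob=0.021769
DDDUDU: Ā=92.2859, payoff=212.5641, prob=0.006782
UDDUDU: Ā=180.6168, payoff=124.2332, prob=0.012150
DUDUDU: Ā=158.3951, payoff=146.4549, prob=0.012150
UUDUDU: Ā=310.0018, payoff=0.0000, prob=0.021769
DDUUDU: Ā=142.8399, payoff=162.0101, prob=0.012150
UDUUDU: Ā=279.5582, payoff=25.2918, prob=0.021769
DUUUDU: Ā=257.3365, payoff=47.5135, prob=0.021769
UUUUDU: Ā=503.6443, payoff=0.0000, prob=0.039004
DDDDUU: Ā=84.6639, payoff=220.1861, prob=0.006782
UDDDUU: Ā=165.6994, payoff=139.1506, prob=0.012150
DUDDUU: Ā=143.4777, payoff=161.3723, prob=0.012150
UUDDUU: Ā=280.8064, payoff=24.0436, prob=0.021769
DDUDUU: Ā=127.9225, payoff=176.9275, prob=0.012150
UDUDUU: Ā=250.3627, payoff=54.4873, prob=0.021769
DUUDUU: Ā=228.1410, payoff=76.7090, prob=0.021769
UUUDUU: Ā=446.5045, payoff=0.0000, prob=0.039004
DDDUUU: Ā=117.0339, payoff=187.8161, prob=0.012150
UDDUUU: Ā=229.0521, payoff=75.7979, prob=0.021769
DUDUUU: Ā=206.8304, payoff=98.0196, prob=0.021769
UUDUUU: Ā=404.7967, payoff=0.0000, prob=0.039004
DDUUUU: Ā=191.2753, payoff=113.5747, prob=0.021769
UDUUUU: Ā=374.3530, payoff=0.0000, prob=0.039004
DUUUUU: Ā=352.1313, payoff=0.0000, prob=0.039004
UUUUUU: Ā=689.1713, payoff=0.0000, prob=0.069881
Price = Σ prob·payoff / R^6 = 60.014804 / 2.081952 = 28.8262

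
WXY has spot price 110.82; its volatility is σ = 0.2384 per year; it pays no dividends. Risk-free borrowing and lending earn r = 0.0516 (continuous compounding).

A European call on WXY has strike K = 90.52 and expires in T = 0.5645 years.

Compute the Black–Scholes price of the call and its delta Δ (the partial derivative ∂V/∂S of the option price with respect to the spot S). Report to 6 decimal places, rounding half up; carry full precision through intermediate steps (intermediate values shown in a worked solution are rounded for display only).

price = 23.714706
Δ = 0.916485

σ√T = 0.2384·√0.5645 = 0.179118
d₁ = (ln(S/K) + (r+σ²/2)T) / (σ√T) = (ln(110.82/90.52) + (0.0516+0.2384²/2)·0.5645) / 0.179118 = (0.202336 + 0.045170) / 0.179118 = 1.381808
d₂ = d₁ − σ√T = 1.381808 − 0.179118 = 1.202691
e^{−rT} = 0.971292
N(d₁) = 0.916485,  N(d₂) = 0.885452
Call price V = S·N(d₁) − K·e^{−rT}·N(d₂) = 101.564839 − 77.850134 = 23.714706
Δ = N(d₁) = 0.916485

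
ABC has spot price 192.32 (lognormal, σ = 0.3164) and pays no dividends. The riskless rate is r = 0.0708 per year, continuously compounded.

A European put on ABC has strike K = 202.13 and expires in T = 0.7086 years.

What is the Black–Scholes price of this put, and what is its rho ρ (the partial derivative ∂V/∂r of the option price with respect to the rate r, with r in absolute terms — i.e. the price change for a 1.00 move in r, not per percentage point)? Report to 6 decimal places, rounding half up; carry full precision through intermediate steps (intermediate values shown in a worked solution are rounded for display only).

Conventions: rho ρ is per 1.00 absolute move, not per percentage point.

price = 20.330146
ρ = -75.241532

σ√T = 0.3164·√0.7086 = 0.266340
d₁ = (ln(S/K) + (r+σ²/2)T) / (σ√T) = (ln(192.32/202.13) + (0.0708+0.3164²/2)·0.7086) / 0.266340 = (-0.049750 + 0.085637) / 0.266340 = 0.134741
d₂ = d₁ − σ√T = 0.134741 − 0.266340 = -0.131599
e^{−rT} = 0.951069
N(−d₁) = 0.446408,  N(−d₂) = 0.552349
Put price V = K·e^{−rT}·N(−d₂) − S·N(−d₁) = 106.183365 − 85.853218 = 20.330146
ρ = −K·T·e^{−rT}·N(−d₂) = -75.241532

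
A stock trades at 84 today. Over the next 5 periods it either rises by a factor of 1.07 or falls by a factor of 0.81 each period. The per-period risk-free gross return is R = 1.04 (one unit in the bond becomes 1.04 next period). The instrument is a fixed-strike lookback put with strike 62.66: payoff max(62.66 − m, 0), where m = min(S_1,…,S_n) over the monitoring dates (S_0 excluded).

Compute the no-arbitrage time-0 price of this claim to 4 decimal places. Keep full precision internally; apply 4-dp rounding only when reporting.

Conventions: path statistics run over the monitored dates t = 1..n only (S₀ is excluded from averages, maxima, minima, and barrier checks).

price = 0.2598

Risk-neutral up-probability p* = (R−d)/(u−d) = (1.04−0.81)/(1.07−0.81) = 0.8846; the claim prices as the p*-weighted sum of path payoffs discounted by R^5.
Enumerate all 2^5 = 32 price paths (U = up ×1.07, D = down ×0.81); each path with k up-moves has probability p*^k·(1−p*)^(5−k).
DDDDD: m=29.2890, payoff=33.3710, prob=0.000020
UDDDD: m=38.6904, payoff=23.9696, prob=0.000157
DUDDD: m=38.6904, payoff=23.9696, prob=0.000157
UUDDD: m=51.1095, payoff=11.5505, prob=0.001202
DDUDD: m=38.6904, payoff=23.9696, prob=0.000157
UDUDD: m=51.1095, payoff=11.5505, prob=0.001202
DUUDD: m=51.1095, payoff=11.5505, prob=0.001202
UUUDD: m=67.5151, payoff=0.0000, prob=0.009216
DDDUD: m=38.6904, payoff=23.9696, prob=0.000157
UDDUD: m=51.1095, payoff=11.5505, prob=0.001202
DUDUD: m=51.1095, payoff=11.5505, prob=0.001202
UUDUD: m=67.5151, payoff=0.0000, prob=0.009216
DDUUD: m=51.1095, payoff=11.5505, prob=0.001202
UDUUD: m=67.5151, payoff=0.0000, prob=0.009216
DUUUD: m=67.5151, payoff=0.0000, prob=0.009216
UUUUD: m=89.1866, payoff=0.0000, prob=0.070659
DDDDU: m=36.1592, payoff=26.5008, prob=0.000157
UDDDU: m=47.7659, payoff=14.8941, prob=0.001202
DUDDU: m=47.7659, payoff=14.8941, prob=0.001202
UUDDU: m=63.0982, payoff=0.0000, prob=0.009216
DDUDU: m=47.7659, payoff=14.8941, prob=0.001202
UDUDU: m=63.0982, payoff=0.0000, prob=0.009216
DUUDU: m=63.0982, payoff=0.0000, prob=0.009216
UUUDU: m=83.3519, payoff=0.0000, prob=0.070659
DDDUU: m=44.6410, payoff=18.0190, prob=0.001202
UDDUU: m=58.9703, payoff=3.6897, prob=0.009216
DUDUU: m=58.9703, payoff=3.6897, prob=0.009216
UUDUU: m=77.8990, payoff=0.0000, prob=0.070659
DDUUU: m=55.1124, payoff=7.5476, prob=0.009216
UDUUU: m=72.8028, payoff=0.0000, prob=0.070659
DUUUU: m=68.0400, payoff=0.0000, prob=0.070659
UUUUU: m=89.8800, payoff=0.0000, prob=0.541717
Price = Σ prob·payoff / R^5 = 0.316131 / 1.216653 = 0.2598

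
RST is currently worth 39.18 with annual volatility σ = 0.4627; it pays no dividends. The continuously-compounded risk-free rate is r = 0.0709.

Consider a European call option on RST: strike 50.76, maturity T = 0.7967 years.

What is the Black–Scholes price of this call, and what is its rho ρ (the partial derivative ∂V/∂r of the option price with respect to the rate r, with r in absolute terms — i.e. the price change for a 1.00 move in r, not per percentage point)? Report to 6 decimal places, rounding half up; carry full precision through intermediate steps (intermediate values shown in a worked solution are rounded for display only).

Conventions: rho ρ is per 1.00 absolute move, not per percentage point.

σ√T = 0.4627·√0.7967 = 0.412997
d₁ = (ln(S/K) + (r+σ²/2)T) / (σ√T) = (ln(39.18/50.76) + (0.0709+0.4627²/2)·0.7967) / 0.412997 = (-0.258942 + 0.141769) / 0.412997 = -0.283714
d₂ = d₁ − σ√T = -0.283714 − 0.412997 = -0.696711
e^{−rT} = 0.945080
N(d₁) = 0.388315,  N(d₂) = 0.242992
Call price V = S·N(d₁) − K·e^{−rT}·N(d₂) = 15.214177 − 11.656867 = 3.557309
ρ = K·T·e^{−rT}·N(d₂) = 9.287026

price = 3.557309
ρ = 9.287026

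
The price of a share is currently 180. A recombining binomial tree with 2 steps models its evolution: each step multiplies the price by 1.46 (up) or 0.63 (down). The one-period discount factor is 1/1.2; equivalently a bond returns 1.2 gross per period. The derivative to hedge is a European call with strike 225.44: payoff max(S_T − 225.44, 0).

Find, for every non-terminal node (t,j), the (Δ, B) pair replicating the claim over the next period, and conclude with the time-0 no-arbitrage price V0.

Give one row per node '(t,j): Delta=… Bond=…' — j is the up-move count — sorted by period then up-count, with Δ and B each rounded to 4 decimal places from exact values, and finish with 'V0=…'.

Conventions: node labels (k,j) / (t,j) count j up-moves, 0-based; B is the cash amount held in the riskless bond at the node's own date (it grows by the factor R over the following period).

(0,0): Delta=0.6062 Bond=-57.2842
(1,0): Delta=0.0000 Bond=0.0000
(1,1): Delta=0.7255 Bond=-100.0966
V0=51.8286

Since d<R<u, set p* = (R−d)/(u−d) = 0.6867; price each node as the discounted p*-expectation of its children.
At maturity the claim pays: V(2,0)=0.0000, V(2,1)=0.0000, V(2,2)=158.2480
(1,0): S=113.4000. Δ = (V_up−V_dn)/(S_up−S_dn) = (0.0000−0.0000)/(165.5640−71.4420) = 0.0000. V = [p*·0.0000 + (1−p*)·0.0000]/1.2 = 0.0000. B = V − Δ·S = 0.0000.
(1,1): S=262.8000. Δ = (V_up−V_dn)/(S_up−S_dn) = (158.2480−0.0000)/(383.6880−165.5640) = 0.7255. V = [p*·158.2480 + (1−p*)·0.0000]/1.2 = 90.5636. B = V − Δ·S = -100.0966.
(0,0): S=180.0000. Δ = (V_up−V_dn)/(S_up−S_dn) = (90.5636−0.0000)/(262.8000−113.4000) = 0.6062. V = [p*·90.5636 + (1−p*)·0.0000]/1.2 = 51.8286. B = V − Δ·S = -57.2842.
Verification: the root portfolio costs Δ(0,0)·S0 + B(0,0) = 51.8286, matching V0.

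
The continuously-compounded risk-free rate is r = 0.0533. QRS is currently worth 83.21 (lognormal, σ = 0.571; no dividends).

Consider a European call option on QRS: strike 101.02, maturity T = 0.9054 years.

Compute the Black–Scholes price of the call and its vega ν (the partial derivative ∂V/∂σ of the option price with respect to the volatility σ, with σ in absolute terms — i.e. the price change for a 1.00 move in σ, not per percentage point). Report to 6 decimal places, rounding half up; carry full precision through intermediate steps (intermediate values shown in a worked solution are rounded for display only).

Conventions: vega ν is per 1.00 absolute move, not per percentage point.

price = 13.356963
ν = 31.586620

σ√T = 0.571·√0.9054 = 0.543321
d₁ = (ln(S/K) + (r+σ²/2)T) / (σ√T) = (ln(83.21/101.02) + (0.0533+0.571²/2)·0.9054) / 0.543321 = (-0.193951 + 0.195857) / 0.543321 = 0.003507
d₂ = d₁ − σ√T = 0.003507 − 0.543321 = -0.539814
e^{−rT} = 0.952888
N(d₁) = 0.501399,  N(d₂) = 0.294663
Call price V = S·N(d₁) − K·e^{−rT}·N(d₂) = 41.721429 − 28.364466 = 13.356963
φ(d₁) = (1/√(2π))·e^{−d₁²/2} = 0.398940
ν = S·φ(d₁)·√T = 31.586620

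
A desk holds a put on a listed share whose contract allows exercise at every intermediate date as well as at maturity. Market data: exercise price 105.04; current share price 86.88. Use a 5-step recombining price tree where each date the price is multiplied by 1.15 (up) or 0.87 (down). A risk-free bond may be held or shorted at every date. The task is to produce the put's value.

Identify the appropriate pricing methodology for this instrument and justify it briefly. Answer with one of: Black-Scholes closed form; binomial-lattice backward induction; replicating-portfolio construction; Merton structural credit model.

framework: binomial-lattice backward induction

Key observation: the defining feature is the embedded early-exercise option across 5 discrete dates on the spot-86.88 tree; pricing the strike-105.04 put means working backward with an exercise test at every node.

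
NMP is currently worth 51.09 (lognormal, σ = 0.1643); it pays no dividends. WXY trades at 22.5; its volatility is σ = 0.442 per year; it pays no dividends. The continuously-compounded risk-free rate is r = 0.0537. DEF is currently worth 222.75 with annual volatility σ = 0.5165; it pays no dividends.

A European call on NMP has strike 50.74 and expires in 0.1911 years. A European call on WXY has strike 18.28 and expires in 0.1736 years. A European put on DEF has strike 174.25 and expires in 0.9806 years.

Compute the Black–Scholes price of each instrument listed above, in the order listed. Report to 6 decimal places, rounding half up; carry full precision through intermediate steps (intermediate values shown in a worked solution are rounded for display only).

price(NMP call K=50.74) = 1.926267
price(WXY call K=18.28) = 4.606937
price(DEF put K=174.25) = 16.721443

[NMP call K=50.74]
σ√T = 0.1643·√0.1911 = 0.071824
d₁ = (ln(S/K) + (r+σ²/2)T) / (σ√T) = (ln(51.09/50.74) + (0.0537+0.1643²/2)·0.1911) / 0.071824 = (0.006874 + 0.012841) / 0.071824 = 0.274500
d₂ = d₁ − σ√T = 0.274500 − 0.071824 = 0.202676
e^{−rT} = 0.989790
N(d₁) = 0.608150,  N(d₂) = 0.580306
price = S·N(d₁) − K·e^{−rT}·N(d₂) = 31.070376 − 29.144109 = 1.926267
[WXY call K=18.28]
σ√T = 0.442·√0.1736 = 0.184161
d₁ = (ln(S/K) + (r+σ²/2)T) / (σ√T) = (ln(22.5/18.28) + (0.0537+0.442²/2)·0.1736) / 0.184161 = (0.207708 + 0.026280) / 0.184161 = 1.270562
d₂ = d₁ − σ√T = 1.270562 − 0.184161 = 1.086401
e^{−rT} = 0.990721
N(d₁) = 0.898058,  N(d₂) = 0.861349
price = S·N(d₁) − K·e^{−rT}·N(d₂) = 20.206299 − 15.599361 = 4.606937
[DEF put K=174.25]
σ√T = 0.5165·√0.9806 = 0.511465
d₁ = (ln(S/K) + (r+σ²/2)T) / (σ√T) = (ln(222.75/174.25) + (0.0537+0.5165²/2)·0.9806) / 0.511465 = (0.245559 + 0.183457) / 0.511465 = 0.838797
d₂ = d₁ − σ√T = 0.838797 − 0.511465 = 0.327332
e^{−rT} = 0.948704
N(−d₁) = 0.200792,  N(−d₂) = 0.371709
price = K·e^{−rT}·N(−d₂) − S·N(−d₁) = 61.447773 − 44.726331 = 16.721443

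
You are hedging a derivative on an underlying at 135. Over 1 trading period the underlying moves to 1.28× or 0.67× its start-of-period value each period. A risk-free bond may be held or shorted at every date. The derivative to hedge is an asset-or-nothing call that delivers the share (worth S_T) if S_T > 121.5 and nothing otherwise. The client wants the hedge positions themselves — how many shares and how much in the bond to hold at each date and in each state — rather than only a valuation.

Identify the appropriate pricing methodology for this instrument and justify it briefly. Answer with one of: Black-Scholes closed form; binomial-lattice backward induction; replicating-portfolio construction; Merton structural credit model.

framework: replicating-portfolio construction

Key observation: a price alone would not answer the question — the per-node share/bond construction on the spot-135, 1.28/0.67 tree is required, and only the replicating-portfolio method yields it.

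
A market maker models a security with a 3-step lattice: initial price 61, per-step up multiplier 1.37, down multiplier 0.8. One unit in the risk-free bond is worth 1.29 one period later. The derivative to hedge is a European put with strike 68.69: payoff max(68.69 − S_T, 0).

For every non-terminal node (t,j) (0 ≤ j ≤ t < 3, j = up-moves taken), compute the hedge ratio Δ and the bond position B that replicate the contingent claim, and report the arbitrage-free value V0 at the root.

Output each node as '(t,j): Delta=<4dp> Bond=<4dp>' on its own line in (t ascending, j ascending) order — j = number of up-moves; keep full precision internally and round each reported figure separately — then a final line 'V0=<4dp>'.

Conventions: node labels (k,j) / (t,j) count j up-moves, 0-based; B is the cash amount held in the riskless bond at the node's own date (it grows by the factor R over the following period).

The replicating-portfolio and risk-neutral prices coincide; use p* = (1.29−0.8)/(1.37−0.8) = 0.8596 for the latter.
At maturity the claim pays: V(3,0)=37.4580, V(3,1)=15.2052, V(3,2)=0.0000, V(3,3)=0.0000
(2,0): S=39.0400. Δ = (V_up−V_dn)/(S_up−S_dn) = (15.2052−37.4580)/(53.4848−31.2320) = -1.0000. V = [p*·15.2052 + (1−p*)·37.4580]/1.29 = 14.2081. B = V − Δ·S = 53.2481.
(2,1): S=66.8560. Δ = (V_up−V_dn)/(S_up−S_dn) = (0.0000−15.2052)/(91.5927−53.4848) = -0.3990. V = [p*·0.0000 + (1−p*)·15.2052]/1.29 = 1.6543. B = V − Δ·S = 28.3301.
(2,2): S=114.4909. Δ = (V_up−V_dn)/(S_up−S_dn) = (0.0000−0.0000)/(156.8525−91.5927) = 0.0000. V = [p*·0.0000 + (1−p*)·0.0000]/1.29 = 0.0000. B = V − Δ·S = 0.0000.
(1,0): S=48.8000. Δ = (V_up−V_dn)/(S_up−S_dn) = (1.6543−14.2081)/(66.8560−39.0400) = -0.4513. V = [p*·1.6543 + (1−p*)·14.2081]/1.29 = 2.6482. B = V − Δ·S = 24.6724.
(1,1): S=83.5700. Δ = (V_up−V_dn)/(S_up−S_dn) = (0.0000−1.6543)/(114.4909−66.8560) = -0.0347. V = [p*·0.0000 + (1−p*)·1.6543]/1.29 = 0.1800. B = V − Δ·S = 3.0823.
(0,0): S=61.0000. Δ = (V_up−V_dn)/(S_up−S_dn) = (0.1800−2.6482)/(83.5700−48.8000) = -0.0710. V = [p*·0.1800 + (1−p*)·2.6482]/1.29 = 0.4081. B = V − Δ·S = 4.7384.
Verification: the root portfolio costs Δ(0,0)·S0 + B(0,0) = 0.4081, matching V0.

(0,0): Delta=-0.0710 Bond=4.7384
(1,0): Delta=-0.4513 Bond=24.6724
(1,1): Delta=-0.0347 Bond=3.0823
(2,0): Delta=-1.0000 Bond=53.2481
(2,1): Delta=-0.3990 Bond=28.3301
(2,2): Delta=0.0000 Bond=0.0000
V0=0.4081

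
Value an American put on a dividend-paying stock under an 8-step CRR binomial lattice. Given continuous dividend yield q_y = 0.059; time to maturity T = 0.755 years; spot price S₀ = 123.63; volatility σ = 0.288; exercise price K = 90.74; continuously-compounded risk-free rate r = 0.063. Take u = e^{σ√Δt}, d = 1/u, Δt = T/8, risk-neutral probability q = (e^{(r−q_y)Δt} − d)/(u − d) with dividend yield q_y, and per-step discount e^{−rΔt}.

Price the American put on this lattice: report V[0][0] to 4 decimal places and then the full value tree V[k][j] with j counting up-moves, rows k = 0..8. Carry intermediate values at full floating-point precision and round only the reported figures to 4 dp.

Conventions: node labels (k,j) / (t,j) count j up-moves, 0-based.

price = 1.3223
tree:
1.3223
2.1596 0.4318
3.4712 0.7657 0.0755
5.4725 1.3465 0.1461 0.0000
8.4234 2.3441 0.2826 0.0000 0.0000
12.5756 4.0302 0.5467 0.0000 0.0000 0.0000
18.0326 6.8207 1.0576 0.0000 0.0000 0.0000 0.0000
24.1891 11.3067 2.0461 0.0000 0.0000 0.0000 0.0000 0.0000
29.8242 18.0326 3.9585 0.0000 0.0000 0.0000 0.0000 0.0000 0.0000

Δt=0.09438, u=1.09251, d=0.91533, q=0.48003, disc=e^(-rΔt)=0.99407
k=8 terminal: V=max(K-S,0) → 29.8242 18.0326 3.9585 0.0000 0.0000 0.0000 0.0000 0.0000 0.0000
k=7: j=0 S=66.5509 intr=24.1891 cont=24.0207 V=24.1891[EX]; j=1 S=79.4333 intr=11.3067 cont=11.2098 V=11.3067[EX]; j=2 S=94.8093 intr=0.0000 cont=2.0461 V=2.0461[hold]; j=3 S=113.1617 intr=0.0000 cont=0.0000 V=0.0000[hold]; j=4 S=135.0666 intr=0.0000 cont=0.0000 V=0.0000[hold]; j=5 S=161.2117 intr=0.0000 cont=0.0000 V=0.0000[hold]; j=6 S=192.4177 intr=0.0000 cont=0.0000 V=0.0000[hold]; j=7 S=229.6643 intr=0.0000 cont=0.0000 V=0.0000[hold]
k=6: j=0 S=72.7074 intr=18.0326 cont=17.8984 V=18.0326[EX]; j=1 S=86.7815 intr=3.9585 cont=6.8207 V=6.8207[hold]; j=2 S=103.5799 intr=0.0000 cont=1.0576 V=1.0576[hold]; j=3 S=123.6300 intr=0.0000 cont=0.0000 V=0.0000[hold]; j=4 S=147.5613 intr=0.0000 cont=0.0000 V=0.0000[hold]; j=5 S=176.1249 intr=0.0000 cont=0.0000 V=0.0000[hold]; j=6 S=210.2177 intr=0.0000 cont=0.0000 V=0.0000[hold]
k=5: j=0 S=79.4333 intr=11.3067 cont=12.5756 V=12.5756[hold]; j=1 S=94.8093 intr=0.0000 cont=4.0302 V=4.0302[hold]; j=2 S=113.1617 intr=0.0000 cont=0.5467 V=0.5467[hold]; j=3 S=135.0666 intr=0.0000 cont=0.0000 V=0.0000[hold]; j=4 S=161.2117 intr=0.0000 cont=0.0000 V=0.0000[hold]; j=5 S=192.4177 intr=0.0000 cont=0.0000 V=0.0000[hold]
k=4: j=0 S=86.7815 intr=3.9585 cont=8.4234 V=8.4234[hold]; j=1 S=103.5799 intr=0.0000 cont=2.3441 V=2.3441[hold]; j=2 S=123.6300 intr=0.0000 cont=0.2826 V=0.2826[hold]; j=3 S=147.5613 intr=0.0000 cont=0.0000 V=0.0000[hold]; j=4 S=176.1249 intr=0.0000 cont=0.0000 V=0.0000[hold]
k=3: j=0 S=94.8093 intr=0.0000 cont=5.4725 V=5.4725[hold]; j=1 S=113.1617 intr=0.0000 cont=1.3465 V=1.3465[hold]; j=2 S=135.0666 intr=0.0000 cont=0.1461 V=0.1461[hold]; j=3 S=161.2117 intr=0.0000 cont=0.0000 V=0.0000[hold]
k=2: j=0 S=103.5799 intr=0.0000 cont=3.4712 V=3.4712[hold]; j=1 S=123.6300 intr=0.0000 cont=0.7657 V=0.7657[hold]; j=2 S=147.5613 intr=0.0000 cont=0.0755 V=0.0755[hold]
k=1: j=0 S=113.1617 intr=0.0000 cont=2.1596 V=2.1596[hold]; j=1 S=135.0666 intr=0.0000 cont=0.4318 V=0.4318[hold]
k=0: j=0 S=123.6300 intr=0.0000 cont=1.3223 V=1.3223[hold]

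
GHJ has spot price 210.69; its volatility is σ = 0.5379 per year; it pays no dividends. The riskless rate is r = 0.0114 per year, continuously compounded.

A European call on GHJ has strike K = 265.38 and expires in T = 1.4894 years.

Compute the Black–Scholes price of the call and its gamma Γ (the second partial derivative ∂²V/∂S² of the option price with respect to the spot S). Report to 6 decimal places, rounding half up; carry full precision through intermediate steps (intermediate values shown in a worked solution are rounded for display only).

price = 38.613096
Γ = 0.002884

σ√T = 0.5379·√1.4894 = 0.656458
d₁ = (ln(S/K) + (r+σ²/2)T) / (σ√T) = (ln(210.69/265.38) + (0.0114+0.5379²/2)·1.4894) / 0.656458 = (-0.230775 + 0.232448) / 0.656458 = 0.002549
d₂ = d₁ − σ√T = 0.002549 − 0.656458 = -0.653910
e^{−rT} = 0.983164
N(d₁) = 0.501017,  N(d₂) = 0.256585
Call price V = S·N(d₁) − K·e^{−rT}·N(d₂) = 105.559222 − 66.946126 = 38.613096
φ(d₁) = (1/√(2π))·e^{−d₁²/2} = 0.398941
Γ = φ(d₁) / (S·σ·√T) = 0.002884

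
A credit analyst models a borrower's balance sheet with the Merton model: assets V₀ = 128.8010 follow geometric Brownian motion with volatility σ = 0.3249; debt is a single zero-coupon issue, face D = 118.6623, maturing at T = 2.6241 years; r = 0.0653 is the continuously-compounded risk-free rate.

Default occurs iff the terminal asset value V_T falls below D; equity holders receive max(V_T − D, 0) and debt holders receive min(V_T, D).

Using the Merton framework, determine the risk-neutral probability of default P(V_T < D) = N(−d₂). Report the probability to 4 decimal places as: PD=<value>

Equity is a call on the firm's assets struck at D = 118.6623:
d₁ = [ln(V₀/D) + (r + σ²/2)T] / (σ√T)
   = [ln(128.8010/118.6623) + (0.0653 + 0.5·0.3249²)·2.6241] / (0.3249·√2.6241)
   = [0.081987 + 0.309854] / 0.526308 = 0.744508
d₂ = d₁ − σ√T = 0.744508 − 0.526308 = 0.218201
risk-neutral PD = N(−d₂) = N(-0.218201) = 0.413636

PD=0.4136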